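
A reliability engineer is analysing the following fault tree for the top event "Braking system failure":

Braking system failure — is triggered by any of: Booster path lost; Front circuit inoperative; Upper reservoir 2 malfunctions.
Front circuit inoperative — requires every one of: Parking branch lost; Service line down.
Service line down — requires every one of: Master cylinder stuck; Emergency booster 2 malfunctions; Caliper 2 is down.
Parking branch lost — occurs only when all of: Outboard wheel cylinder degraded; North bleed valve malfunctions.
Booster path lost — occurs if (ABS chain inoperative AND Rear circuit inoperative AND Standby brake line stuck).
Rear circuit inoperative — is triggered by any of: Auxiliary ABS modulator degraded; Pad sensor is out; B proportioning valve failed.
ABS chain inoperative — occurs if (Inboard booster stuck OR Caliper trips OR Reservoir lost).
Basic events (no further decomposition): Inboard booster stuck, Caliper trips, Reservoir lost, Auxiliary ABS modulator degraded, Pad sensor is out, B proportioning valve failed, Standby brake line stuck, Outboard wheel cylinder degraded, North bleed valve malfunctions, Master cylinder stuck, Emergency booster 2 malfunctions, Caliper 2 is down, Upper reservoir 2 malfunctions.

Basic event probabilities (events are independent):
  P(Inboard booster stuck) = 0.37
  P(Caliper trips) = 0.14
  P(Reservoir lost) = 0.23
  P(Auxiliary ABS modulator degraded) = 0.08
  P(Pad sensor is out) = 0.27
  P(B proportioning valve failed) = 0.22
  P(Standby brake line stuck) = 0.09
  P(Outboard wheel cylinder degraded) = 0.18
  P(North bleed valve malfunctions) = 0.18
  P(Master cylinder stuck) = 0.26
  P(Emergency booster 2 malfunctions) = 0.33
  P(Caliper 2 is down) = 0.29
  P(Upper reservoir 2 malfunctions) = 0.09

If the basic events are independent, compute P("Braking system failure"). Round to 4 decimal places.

0.1134

P(ABS chain inoperative) [OR] = 1 − (1−0.37) × (1−0.14) × (1−0.23) = 0.582814
P(Rear circuit inoperative) [OR] = 1 − (1−0.08) × (1−0.27) × (1−0.22) = 0.476152
P(Booster path lost) [AND] = 0.582814 × 0.476152 × 0.09 = 0.024976
P(Parking branch lost) [AND] = 0.18 × 0.18 = 0.032400
P(Service line down) [AND] = 0.26 × 0.33 × 0.29 = 0.024882
P(Front circuit inoperative) [AND] = 0.032400 × 0.024882 = 0.000806
P(Braking system failure) [OR] = 1 − (1−0.024976) × (1−0.000806) × (1−0.09) = 0.113443
Rounded to 4 decimal places: P(Braking system failure) ≈ 0.1134.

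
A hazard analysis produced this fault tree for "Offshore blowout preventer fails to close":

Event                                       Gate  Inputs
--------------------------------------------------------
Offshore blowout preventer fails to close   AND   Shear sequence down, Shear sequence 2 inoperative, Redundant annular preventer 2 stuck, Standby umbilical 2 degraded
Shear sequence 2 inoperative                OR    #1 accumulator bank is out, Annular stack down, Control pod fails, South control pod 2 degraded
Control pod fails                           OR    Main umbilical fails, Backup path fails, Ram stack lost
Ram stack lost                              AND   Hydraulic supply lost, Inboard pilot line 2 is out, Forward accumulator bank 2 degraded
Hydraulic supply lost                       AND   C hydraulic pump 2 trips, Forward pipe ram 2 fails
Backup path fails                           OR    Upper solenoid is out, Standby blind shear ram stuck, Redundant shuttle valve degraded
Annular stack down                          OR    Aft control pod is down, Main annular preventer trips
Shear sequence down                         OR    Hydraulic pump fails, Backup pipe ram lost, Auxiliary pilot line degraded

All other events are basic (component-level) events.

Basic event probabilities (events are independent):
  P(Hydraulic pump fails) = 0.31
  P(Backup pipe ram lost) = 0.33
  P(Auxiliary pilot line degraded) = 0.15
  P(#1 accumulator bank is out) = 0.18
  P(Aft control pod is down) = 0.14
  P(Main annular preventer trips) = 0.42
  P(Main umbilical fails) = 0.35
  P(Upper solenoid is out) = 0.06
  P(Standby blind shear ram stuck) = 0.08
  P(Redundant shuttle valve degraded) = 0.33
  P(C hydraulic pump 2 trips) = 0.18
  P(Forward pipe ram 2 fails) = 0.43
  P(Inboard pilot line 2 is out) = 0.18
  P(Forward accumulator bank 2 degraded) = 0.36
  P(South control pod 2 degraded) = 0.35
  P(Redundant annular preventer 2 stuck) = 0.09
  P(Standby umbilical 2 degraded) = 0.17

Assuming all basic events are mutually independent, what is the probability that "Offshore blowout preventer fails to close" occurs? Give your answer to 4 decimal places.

P(Shear sequence down) [OR] = 1 − (1−0.31) × (1−0.33) × (1−0.15) = 0.607045
P(Annular stack down) [OR] = 1 − (1−0.14) × (1−0.42) = 0.501200
P(Backup path fails) [OR] = 1 − (1−0.06) × (1−0.08) × (1−0.33) = 0.420584
P(Hydraulic supply lost) [AND] = 0.18 × 0.43 = 0.077400
P(Ram stack lost) [AND] = 0.077400 × 0.18 × 0.36 = 0.005016
P(Control pod fails) [OR] = 1 − (1−0.35) × (1−0.420584) × (1−0.005016) = 0.625269
P(Shear sequence 2 inoperative) [OR] = 1 − (1−0.18) × (1−0.501200) × (1−0.625269) × (1−0.35) = 0.900374
P(Offshore blowout preventer fails to close) [AND] = 0.607045 × 0.900374 × 0.09 × 0.17 = 0.008362
Rounded to 4 decimal places: P(Offshore blowout preventer fails to close) ≈ 0.0084.

0.0084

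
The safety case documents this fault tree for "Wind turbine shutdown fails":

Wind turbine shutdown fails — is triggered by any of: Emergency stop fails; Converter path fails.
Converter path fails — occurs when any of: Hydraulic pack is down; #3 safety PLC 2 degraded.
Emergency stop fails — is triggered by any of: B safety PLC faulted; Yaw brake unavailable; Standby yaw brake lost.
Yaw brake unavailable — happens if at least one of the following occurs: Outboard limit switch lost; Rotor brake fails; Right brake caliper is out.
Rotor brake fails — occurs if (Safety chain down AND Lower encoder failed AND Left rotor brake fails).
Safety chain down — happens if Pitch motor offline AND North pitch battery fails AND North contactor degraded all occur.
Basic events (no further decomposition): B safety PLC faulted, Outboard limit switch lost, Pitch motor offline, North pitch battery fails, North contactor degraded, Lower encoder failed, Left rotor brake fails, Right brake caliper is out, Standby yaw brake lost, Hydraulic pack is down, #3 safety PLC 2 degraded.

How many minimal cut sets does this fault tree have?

Safety chain down [AND]: one cut set from each child combined → 1 × 1 × 1 = 1 cut set(s).
Rotor brake fails [AND]: one cut set from each child combined → 1 × 1 × 1 = 1 cut set(s).
Yaw brake unavailable [OR]: union of children's cut sets → 3 cut set(s).
Emergency stop fails [OR]: union of children's cut sets → 5 cut set(s).
Converter path fails [OR]: union of children's cut sets → 2 cut set(s).
Wind turbine shutdown fails [OR]: union of children's cut sets → 7 cut set(s).
Minimal cut sets: {B safety PLC faulted}; {Outboard limit switch lost}; {Left rotor brake fails, Lower encoder failed, North contactor degraded, North pitch battery fails, Pitch motor offline}; {Right brake caliper is out}; {Standby yaw brake lost}; {Hydraulic pack is down}; {#3 safety PLC 2 degraded}.

7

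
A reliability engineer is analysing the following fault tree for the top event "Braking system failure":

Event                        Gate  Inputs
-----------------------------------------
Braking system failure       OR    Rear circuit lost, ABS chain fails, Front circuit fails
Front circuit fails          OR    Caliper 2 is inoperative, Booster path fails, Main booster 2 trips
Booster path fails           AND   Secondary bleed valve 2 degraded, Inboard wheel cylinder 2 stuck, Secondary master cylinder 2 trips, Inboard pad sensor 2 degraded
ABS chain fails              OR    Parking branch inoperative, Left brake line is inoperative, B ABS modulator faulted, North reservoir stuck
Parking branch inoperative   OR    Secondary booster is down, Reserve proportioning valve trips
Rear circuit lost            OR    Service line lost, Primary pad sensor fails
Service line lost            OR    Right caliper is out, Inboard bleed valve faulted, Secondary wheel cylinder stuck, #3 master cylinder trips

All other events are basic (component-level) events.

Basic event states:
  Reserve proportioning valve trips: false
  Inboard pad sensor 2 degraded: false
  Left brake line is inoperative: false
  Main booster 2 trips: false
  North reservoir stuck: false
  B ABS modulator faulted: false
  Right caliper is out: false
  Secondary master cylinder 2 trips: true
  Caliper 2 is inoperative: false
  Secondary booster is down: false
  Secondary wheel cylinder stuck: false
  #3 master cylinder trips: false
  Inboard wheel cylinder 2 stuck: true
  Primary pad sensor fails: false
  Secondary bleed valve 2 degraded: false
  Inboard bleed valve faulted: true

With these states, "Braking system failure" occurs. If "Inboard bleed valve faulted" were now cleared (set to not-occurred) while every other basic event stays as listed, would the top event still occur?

No

Counterfactual: set "Inboard bleed valve faulted" to not occurred.
Service line lost [OR]: Right caliper is out=not, Inboard bleed valve faulted=not, Secondary wheel cylinder stuck=not, #3 master cylinder trips=not → no input occurs → does not occur.
Rear circuit lost [OR]: Service line lost=not, Primary pad sensor fails=not → no input occurs → does not occur.
Parking branch inoperative [OR]: Secondary booster is down=not, Reserve proportioning valve trips=not → no input occurs → does not occur.
ABS chain fails [OR]: Parking branch inoperative=not, Left brake line is inoperative=not, B ABS modulator faulted=not, North reservoir stuck=not → no input occurs → does not occur.
Booster path fails [AND]: Secondary bleed valve 2 degraded=not, Inboard wheel cylinder 2 stuck=occurs, Secondary master cylinder 2 trips=occurs, Inboard pad sensor 2 degraded=not → not all inputs occur → does not occur.
Front circuit fails [OR]: Caliper 2 is inoperative=not, Booster path fails=not, Main booster 2 trips=not → no input occurs → does not occur.
Braking system failure [OR]: Rear circuit lost=not, ABS chain fails=not, Front circuit fails=not → no input occurs → does not occur.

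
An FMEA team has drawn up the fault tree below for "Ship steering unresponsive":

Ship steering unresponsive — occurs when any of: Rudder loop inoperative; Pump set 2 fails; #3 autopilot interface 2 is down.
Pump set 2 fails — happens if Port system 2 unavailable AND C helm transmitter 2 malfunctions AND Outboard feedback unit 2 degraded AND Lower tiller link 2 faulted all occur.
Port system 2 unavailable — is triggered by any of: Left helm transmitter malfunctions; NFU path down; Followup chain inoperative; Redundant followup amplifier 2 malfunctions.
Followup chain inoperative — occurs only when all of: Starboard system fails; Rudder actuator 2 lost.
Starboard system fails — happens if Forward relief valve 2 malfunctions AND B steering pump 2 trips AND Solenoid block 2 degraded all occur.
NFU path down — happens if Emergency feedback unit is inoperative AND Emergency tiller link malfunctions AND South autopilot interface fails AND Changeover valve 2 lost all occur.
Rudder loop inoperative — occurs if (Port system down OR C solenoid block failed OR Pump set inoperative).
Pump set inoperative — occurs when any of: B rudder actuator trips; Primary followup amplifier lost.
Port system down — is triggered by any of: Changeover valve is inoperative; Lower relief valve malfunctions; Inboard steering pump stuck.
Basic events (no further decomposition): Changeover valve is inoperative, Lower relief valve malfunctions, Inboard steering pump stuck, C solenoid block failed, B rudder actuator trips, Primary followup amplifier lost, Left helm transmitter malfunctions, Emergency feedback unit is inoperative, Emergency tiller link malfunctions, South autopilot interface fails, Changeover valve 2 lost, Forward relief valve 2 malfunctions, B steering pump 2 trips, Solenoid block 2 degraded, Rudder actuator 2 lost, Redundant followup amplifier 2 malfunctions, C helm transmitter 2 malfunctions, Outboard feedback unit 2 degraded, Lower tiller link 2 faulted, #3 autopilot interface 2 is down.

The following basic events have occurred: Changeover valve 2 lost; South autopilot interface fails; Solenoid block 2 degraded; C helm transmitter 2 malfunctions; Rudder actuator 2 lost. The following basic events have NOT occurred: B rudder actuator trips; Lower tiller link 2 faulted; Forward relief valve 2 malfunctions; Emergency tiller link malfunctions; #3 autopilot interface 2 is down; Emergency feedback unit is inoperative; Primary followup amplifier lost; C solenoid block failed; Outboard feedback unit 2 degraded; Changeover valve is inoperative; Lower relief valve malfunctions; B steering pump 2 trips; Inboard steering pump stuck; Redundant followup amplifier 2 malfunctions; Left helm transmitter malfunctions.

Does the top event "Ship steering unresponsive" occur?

Port system down [OR]: Changeover valve is inoperative=not, Lower relief valve malfunctions=not, Inboard steering pump stuck=not → no input occurs → does not occur.
Pump set inoperative [OR]: B rudder actuator trips=not, Primary followup amplifier lost=not → no input occurs → does not occur.
Rudder loop inoperative [OR]: Port system down=not, C solenoid block failed=not, Pump set inoperative=not → no input occurs → does not occur.
NFU path down [AND]: Emergency feedback unit is inoperative=not, Emergency tiller link malfunctions=not, South autopilot interface fails=occurs, Changeover valve 2 lost=occurs → not all inputs occur → does not occur.
Starboard system fails [AND]: Forward relief valve 2 malfunctions=not, B steering pump 2 trips=not, Solenoid block 2 degraded=occurs → not all inputs occur → does not occur.
Followup chain inoperative [AND]: Starboard system fails=not, Rudder actuator 2 lost=occurs → not all inputs occur → does not occur.
Port system 2 unavailable [OR]: Left helm transmitter malfunctions=not, NFU path down=not, Followup chain inoperative=not, Redundant followup amplifier 2 malfunctions=not → no input occurs → does not occur.
Pump set 2 fails [AND]: Port system 2 unavailable=not, C helm transmitter 2 malfunctions=occurs, Outboard feedback unit 2 degraded=not, Lower tiller link 2 faulted=not → not all inputs occur → does not occur.
Ship steering unresponsive [OR]: Rudder loop inoperative=not, Pump set 2 fails=not, #3 autopilot interface 2 is down=not → no input occurs → does not occur.

No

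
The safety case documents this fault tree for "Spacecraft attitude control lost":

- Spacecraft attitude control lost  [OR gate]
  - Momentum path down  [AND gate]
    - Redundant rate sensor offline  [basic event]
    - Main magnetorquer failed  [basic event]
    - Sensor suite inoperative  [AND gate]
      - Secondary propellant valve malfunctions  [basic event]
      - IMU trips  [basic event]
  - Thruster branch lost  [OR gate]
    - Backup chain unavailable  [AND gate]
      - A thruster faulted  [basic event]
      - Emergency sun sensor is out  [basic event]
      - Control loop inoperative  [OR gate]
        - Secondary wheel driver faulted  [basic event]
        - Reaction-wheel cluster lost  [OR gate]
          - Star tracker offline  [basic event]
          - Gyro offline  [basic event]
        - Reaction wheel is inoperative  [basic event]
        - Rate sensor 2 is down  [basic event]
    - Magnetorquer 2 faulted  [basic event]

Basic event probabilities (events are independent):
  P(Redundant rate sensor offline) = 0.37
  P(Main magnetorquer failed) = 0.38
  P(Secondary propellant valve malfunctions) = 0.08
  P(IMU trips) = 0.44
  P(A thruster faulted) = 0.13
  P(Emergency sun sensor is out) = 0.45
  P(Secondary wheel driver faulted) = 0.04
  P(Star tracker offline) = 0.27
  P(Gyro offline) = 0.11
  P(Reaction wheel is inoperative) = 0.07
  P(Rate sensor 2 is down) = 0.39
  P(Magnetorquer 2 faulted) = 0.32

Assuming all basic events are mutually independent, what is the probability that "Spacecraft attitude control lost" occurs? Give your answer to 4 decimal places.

0.3489

P(Sensor suite inoperative) [AND] = 0.08 × 0.44 = 0.035200
P(Momentum path down) [AND] = 0.37 × 0.38 × 0.035200 = 0.004949
P(Reaction-wheel cluster lost) [OR] = 1 − (1−0.27) × (1−0.11) = 0.350300
P(Control loop inoperative) [OR] = 1 − (1−0.04) × (1−0.350300) × (1−0.07) × (1−0.39) = 0.646168
P(Backup chain unavailable) [AND] = 0.13 × 0.45 × 0.646168 = 0.037801
P(Thruster branch lost) [OR] = 1 − (1−0.037801) × (1−0.32) = 0.345705
P(Spacecraft attitude control lost) [OR] = 1 − (1−0.004949) × (1−0.345705) = 0.348943
Rounded to 4 decimal places: P(Spacecraft attitude control lost) ≈ 0.3489.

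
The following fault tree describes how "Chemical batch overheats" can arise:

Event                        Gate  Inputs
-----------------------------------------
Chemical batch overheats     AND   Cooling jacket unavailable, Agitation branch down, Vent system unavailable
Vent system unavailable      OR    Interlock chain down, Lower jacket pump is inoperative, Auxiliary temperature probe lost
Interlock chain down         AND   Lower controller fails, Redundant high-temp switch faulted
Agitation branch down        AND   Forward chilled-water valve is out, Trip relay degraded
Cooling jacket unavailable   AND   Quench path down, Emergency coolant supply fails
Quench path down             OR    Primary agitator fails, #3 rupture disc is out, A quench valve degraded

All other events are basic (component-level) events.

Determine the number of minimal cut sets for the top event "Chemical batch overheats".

9

Quench path down [OR]: union of children's cut sets → 3 cut set(s).
Cooling jacket unavailable [AND]: one cut set from each child combined → 3 × 1 = 3 cut set(s).
Agitation branch down [AND]: one cut set from each child combined → 1 × 1 = 1 cut set(s).
Interlock chain down [AND]: one cut set from each child combined → 1 × 1 = 1 cut set(s).
Vent system unavailable [OR]: union of children's cut sets → 3 cut set(s).
Chemical batch overheats [AND]: one cut set from each child combined → 3 × 1 × 3 = 9 cut set(s).
Minimal cut sets: {Emergency coolant supply fails, Forward chilled-water valve is out, Lower controller fails, Primary agitator fails, Redundant high-temp switch faulted, Trip relay degraded}; {Emergency coolant supply fails, Forward chilled-water valve is out, Lower jacket pump is inoperative, Primary agitator fails, Trip relay degraded}; {Auxiliary temperature probe lost, Emergency coolant supply fails, Forward chilled-water valve is out, Primary agitator fails, Trip relay degraded}; {#3 rupture disc is out, Emergency coolant supply fails, Forward chilled-water valve is out, Lower controller fails, Redundant high-temp switch faulted, Trip relay degraded}; {#3 rupture disc is out, Emergency coolant supply fails, Forward chilled-water valve is out, Lower jacket pump is inoperative, Trip relay degraded}; {#3 rupture disc is out, Auxiliary temperature probe lost, Emergency coolant supply fails, Forward chilled-water valve is out, Trip relay degraded}; {A quench valve degraded, Emergency coolant supply fails, Forward chilled-water valve is out, Lower controller fails, Redundant high-temp switch faulted, Trip relay degraded}; {A quench valve degraded, Emergency coolant supply fails, Forward chilled-water valve is out, Lower jacket pump is inoperative, Trip relay degraded}; {A quench valve degraded, Auxiliary temperature probe lost, Emergency coolant supply fails, Forward chilled-water valve is out, Trip relay degraded}.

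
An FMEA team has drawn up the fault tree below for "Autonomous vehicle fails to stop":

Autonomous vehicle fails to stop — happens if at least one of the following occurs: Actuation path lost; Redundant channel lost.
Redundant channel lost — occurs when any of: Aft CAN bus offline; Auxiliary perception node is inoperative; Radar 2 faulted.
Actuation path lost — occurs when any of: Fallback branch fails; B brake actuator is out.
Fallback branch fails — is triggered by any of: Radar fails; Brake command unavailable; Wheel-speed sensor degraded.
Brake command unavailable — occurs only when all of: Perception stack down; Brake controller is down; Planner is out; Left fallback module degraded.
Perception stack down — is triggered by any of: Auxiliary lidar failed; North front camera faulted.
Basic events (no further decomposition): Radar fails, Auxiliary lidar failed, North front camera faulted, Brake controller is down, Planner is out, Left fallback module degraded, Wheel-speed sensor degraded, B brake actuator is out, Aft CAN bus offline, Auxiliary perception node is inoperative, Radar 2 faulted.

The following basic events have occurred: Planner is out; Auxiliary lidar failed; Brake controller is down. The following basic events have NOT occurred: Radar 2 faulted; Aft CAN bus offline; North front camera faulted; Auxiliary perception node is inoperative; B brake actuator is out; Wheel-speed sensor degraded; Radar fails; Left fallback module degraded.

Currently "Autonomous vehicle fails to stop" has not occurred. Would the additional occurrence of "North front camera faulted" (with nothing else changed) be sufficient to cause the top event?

Counterfactual: set "North front camera faulted" to occurred.
Perception stack down [OR]: Auxiliary lidar failed=occurs, North front camera faulted=occurs → at least one input occurs → occurs.
Brake command unavailable [AND]: Perception stack down=occurs, Brake controller is down=occurs, Planner is out=occurs, Left fallback module degraded=not → not all inputs occur → does not occur.
Fallback branch fails [OR]: Radar fails=not, Brake command unavailable=not, Wheel-speed sensor degraded=not → no input occurs → does not occur.
Actuation path lost [OR]: Fallback branch fails=not, B brake actuator is out=not → no input occurs → does not occur.
Redundant channel lost [OR]: Aft CAN bus offline=not, Auxiliary perception node is inoperative=not, Radar 2 faulted=not → no input occurs → does not occur.
Autonomous vehicle fails to stop [OR]: Actuation path lost=not, Redundant channel lost=not → no input occurs → does not occur.

No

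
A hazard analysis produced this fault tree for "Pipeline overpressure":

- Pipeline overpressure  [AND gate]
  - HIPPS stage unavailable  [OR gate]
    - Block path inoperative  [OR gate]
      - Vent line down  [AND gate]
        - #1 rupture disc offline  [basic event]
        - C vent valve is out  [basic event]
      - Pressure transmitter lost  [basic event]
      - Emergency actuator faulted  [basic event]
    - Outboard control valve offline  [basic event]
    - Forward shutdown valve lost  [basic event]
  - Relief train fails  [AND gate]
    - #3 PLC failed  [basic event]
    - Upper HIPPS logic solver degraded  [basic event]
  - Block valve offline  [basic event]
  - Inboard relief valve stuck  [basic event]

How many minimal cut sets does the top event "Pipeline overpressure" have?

5

Vent line down [AND]: one cut set from each child combined → 1 × 1 = 1 cut set(s).
Block path inoperative [OR]: union of children's cut sets → 3 cut set(s).
HIPPS stage unavailable [OR]: union of children's cut sets → 5 cut set(s).
Relief train fails [AND]: one cut set from each child combined → 1 × 1 = 1 cut set(s).
Pipeline overpressure [AND]: one cut set from each child combined → 5 × 1 × 1 × 1 = 5 cut set(s).
Minimal cut sets: {#1 rupture disc offline, #3 PLC failed, Block valve offline, C vent valve is out, Inboard relief valve stuck, Upper HIPPS logic solver degraded}; {#3 PLC failed, Block valve offline, Inboard relief valve stuck, Pressure transmitter lost, Upper HIPPS logic solver degraded}; {#3 PLC failed, Block valve offline, Emergency actuator faulted, Inboard relief valve stuck, Upper HIPPS logic solver degraded}; {#3 PLC failed, Block valve offline, Inboard relief valve stuck, Outboard control valve offline, Upper HIPPS logic solver degraded}; {#3 PLC failed, Block valve offline, Forward shutdown valve lost, Inboard relief valve stuck, Upper HIPPS logic solver degraded}.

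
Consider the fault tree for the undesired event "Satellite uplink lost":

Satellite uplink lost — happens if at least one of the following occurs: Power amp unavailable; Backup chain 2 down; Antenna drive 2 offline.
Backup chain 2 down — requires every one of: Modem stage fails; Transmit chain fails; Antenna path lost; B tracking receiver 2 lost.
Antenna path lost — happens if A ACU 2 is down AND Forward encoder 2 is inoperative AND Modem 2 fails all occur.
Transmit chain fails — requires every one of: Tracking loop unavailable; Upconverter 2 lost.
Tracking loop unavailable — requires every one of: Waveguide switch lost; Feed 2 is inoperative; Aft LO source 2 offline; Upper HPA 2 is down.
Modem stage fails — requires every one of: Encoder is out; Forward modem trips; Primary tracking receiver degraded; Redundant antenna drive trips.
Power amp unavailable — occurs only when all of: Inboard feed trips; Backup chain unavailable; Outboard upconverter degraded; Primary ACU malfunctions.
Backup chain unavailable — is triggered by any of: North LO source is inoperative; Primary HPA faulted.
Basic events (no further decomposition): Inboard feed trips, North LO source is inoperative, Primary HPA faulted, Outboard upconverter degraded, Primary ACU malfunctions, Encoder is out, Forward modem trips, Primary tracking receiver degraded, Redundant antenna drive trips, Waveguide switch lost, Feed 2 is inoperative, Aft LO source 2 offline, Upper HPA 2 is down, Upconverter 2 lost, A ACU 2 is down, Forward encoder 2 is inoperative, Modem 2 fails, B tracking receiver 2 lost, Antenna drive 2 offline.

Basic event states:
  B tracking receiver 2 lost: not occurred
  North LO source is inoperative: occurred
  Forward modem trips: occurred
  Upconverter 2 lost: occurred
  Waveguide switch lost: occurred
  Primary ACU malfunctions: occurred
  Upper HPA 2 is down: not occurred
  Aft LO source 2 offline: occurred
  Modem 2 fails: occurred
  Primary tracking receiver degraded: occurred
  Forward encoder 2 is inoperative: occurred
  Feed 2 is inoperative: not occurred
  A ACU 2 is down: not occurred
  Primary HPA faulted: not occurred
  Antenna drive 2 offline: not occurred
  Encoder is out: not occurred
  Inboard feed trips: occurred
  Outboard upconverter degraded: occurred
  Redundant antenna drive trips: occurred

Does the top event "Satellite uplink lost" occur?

Backup chain unavailable [OR]: North LO source is inoperative=occurs, Primary HPA faulted=not → at least one input occurs → occurs.
Power amp unavailable [AND]: Inboard feed trips=occurs, Backup chain unavailable=occurs, Outboard upconverter degraded=occurs, Primary ACU malfunctions=occurs → all inputs occur → occurs.
Modem stage fails [AND]: Encoder is out=not, Forward modem trips=occurs, Primary tracking receiver degraded=occurs, Redundant antenna drive trips=occurs → not all inputs occur → does not occur.
Tracking loop unavailable [AND]: Waveguide switch lost=occurs, Feed 2 is inoperative=not, Aft LO source 2 offline=occurs, Upper HPA 2 is down=not → not all inputs occur → does not occur.
Transmit chain fails [AND]: Tracking loop unavailable=not, Upconverter 2 lost=occurs → not all inputs occur → does not occur.
Antenna path lost [AND]: A ACU 2 is down=not, Forward encoder 2 is inoperative=occurs, Modem 2 fails=occurs → not all inputs occur → does not occur.
Backup chain 2 down [AND]: Modem stage fails=not, Transmit chain fails=not, Antenna path lost=not, B tracking receiver 2 lost=not → not all inputs occur → does not occur.
Satellite uplink lost [OR]: Power amp unavailable=occurs, Backup chain 2 down=not, Antenna drive 2 offline=not → at least one input occurs → occurs.

Yes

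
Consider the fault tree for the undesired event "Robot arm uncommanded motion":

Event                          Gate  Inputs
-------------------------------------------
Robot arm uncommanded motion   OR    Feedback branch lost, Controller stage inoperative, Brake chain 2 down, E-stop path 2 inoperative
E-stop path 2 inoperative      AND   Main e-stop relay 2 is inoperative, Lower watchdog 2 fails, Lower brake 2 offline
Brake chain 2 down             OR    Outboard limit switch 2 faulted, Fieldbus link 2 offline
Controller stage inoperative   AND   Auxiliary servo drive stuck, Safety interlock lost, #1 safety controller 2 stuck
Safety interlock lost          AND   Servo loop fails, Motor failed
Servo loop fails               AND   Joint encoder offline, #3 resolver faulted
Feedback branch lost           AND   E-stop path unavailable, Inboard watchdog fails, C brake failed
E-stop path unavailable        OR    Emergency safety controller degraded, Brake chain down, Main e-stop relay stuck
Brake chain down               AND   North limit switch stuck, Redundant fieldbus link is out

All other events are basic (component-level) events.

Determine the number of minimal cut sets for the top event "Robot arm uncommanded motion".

Brake chain down [AND]: one cut set from each child combined → 1 × 1 = 1 cut set(s).
E-stop path unavailable [OR]: union of children's cut sets → 3 cut set(s).
Feedback branch lost [AND]: one cut set from each child combined → 3 × 1 × 1 = 3 cut set(s).
Servo loop fails [AND]: one cut set from each child combined → 1 × 1 = 1 cut set(s).
Safety interlock lost [AND]: one cut set from each child combined → 1 × 1 = 1 cut set(s).
Controller stage inoperative [AND]: one cut set from each child combined → 1 × 1 × 1 = 1 cut set(s).
Brake chain 2 down [OR]: union of children's cut sets → 2 cut set(s).
E-stop path 2 inoperative [AND]: one cut set from each child combined → 1 × 1 × 1 = 1 cut set(s).
Robot arm uncommanded motion [OR]: union of children's cut sets → 7 cut set(s).
Minimal cut sets: {C brake failed, Emergency safety controller degraded, Inboard watchdog fails}; {C brake failed, Inboard watchdog fails, North limit switch stuck, Redundant fieldbus link is out}; {C brake failed, Inboard watchdog fails, Main e-stop relay stuck}; {#1 safety controller 2 stuck, #3 resolver faulted, Auxiliary servo drive stuck, Joint encoder offline, Motor failed}; {Outboard limit switch 2 faulted}; {Fieldbus link 2 offline}; {Lower brake 2 offline, Lower watchdog 2 fails, Main e-stop relay 2 is inoperative}.

7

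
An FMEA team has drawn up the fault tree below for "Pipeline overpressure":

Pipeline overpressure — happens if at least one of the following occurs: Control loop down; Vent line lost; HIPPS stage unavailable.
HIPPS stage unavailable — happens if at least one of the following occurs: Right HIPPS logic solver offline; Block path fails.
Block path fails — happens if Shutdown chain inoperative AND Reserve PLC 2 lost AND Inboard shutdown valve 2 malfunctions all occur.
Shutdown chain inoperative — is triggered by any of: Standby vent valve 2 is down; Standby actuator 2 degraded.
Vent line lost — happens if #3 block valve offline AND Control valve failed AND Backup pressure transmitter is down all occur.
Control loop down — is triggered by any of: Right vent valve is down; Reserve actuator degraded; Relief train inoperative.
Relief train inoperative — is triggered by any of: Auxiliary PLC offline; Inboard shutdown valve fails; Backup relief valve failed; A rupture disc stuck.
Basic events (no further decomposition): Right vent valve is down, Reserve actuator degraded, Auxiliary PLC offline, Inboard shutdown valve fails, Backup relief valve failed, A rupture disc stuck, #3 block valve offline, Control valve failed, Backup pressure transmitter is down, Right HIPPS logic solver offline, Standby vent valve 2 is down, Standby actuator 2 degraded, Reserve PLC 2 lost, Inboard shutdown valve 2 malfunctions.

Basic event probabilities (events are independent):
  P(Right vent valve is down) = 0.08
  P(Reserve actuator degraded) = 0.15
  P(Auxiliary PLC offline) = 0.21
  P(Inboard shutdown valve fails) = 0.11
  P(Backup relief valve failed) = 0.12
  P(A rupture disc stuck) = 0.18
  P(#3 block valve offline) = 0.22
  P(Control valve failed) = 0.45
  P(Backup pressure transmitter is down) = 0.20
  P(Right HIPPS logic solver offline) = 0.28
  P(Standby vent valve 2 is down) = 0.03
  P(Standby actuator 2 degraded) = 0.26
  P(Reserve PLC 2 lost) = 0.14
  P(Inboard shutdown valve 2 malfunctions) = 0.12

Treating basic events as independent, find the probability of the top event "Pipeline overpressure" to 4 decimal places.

P(Relief train inoperative) [OR] = 1 − (1−0.21) × (1−0.11) × (1−0.12) × (1−0.18) = 0.492643
P(Control loop down) [OR] = 1 − (1−0.08) × (1−0.15) × (1−0.492643) = 0.603247
P(Vent line lost) [AND] = 0.22 × 0.45 × 0.20 = 0.019800
P(Shutdown chain inoperative) [OR] = 1 − (1−0.03) × (1−0.26) = 0.282200
P(Block path fails) [AND] = 0.282200 × 0.14 × 0.12 = 0.004741
P(HIPPS stage unavailable) [OR] = 1 − (1−0.28) × (1−0.004741) = 0.283414
P(Pipeline overpressure) [OR] = 1 − (1−0.603247) × (1−0.019800) × (1−0.283414) = 0.721322
Rounded to 4 decimal places: P(Pipeline overpressure) ≈ 0.7213.

0.7213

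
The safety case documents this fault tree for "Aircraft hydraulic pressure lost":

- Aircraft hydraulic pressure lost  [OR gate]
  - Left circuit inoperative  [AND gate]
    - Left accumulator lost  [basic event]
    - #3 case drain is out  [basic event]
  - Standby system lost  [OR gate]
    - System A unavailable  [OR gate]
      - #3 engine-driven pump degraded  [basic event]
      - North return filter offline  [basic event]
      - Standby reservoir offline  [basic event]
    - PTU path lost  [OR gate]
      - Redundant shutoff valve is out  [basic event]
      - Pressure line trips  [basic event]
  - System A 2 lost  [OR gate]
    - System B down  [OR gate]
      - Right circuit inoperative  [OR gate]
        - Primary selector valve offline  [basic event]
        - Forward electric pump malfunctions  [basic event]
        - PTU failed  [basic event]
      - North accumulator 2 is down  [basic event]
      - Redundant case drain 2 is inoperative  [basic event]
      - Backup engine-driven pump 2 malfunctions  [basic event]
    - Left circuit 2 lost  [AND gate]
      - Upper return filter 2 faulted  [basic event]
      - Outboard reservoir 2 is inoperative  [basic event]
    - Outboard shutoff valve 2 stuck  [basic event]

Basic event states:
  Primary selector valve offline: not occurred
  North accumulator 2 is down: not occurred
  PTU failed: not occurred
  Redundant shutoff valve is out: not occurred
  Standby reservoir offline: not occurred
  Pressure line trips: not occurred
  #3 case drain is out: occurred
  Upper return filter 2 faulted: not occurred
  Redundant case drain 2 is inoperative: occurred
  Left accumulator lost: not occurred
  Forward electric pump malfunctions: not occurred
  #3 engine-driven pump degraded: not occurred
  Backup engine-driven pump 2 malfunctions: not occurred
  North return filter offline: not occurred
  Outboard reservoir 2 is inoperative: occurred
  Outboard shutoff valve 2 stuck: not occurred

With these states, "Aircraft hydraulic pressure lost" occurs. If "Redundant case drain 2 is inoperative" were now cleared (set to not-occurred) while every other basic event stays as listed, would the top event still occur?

No

Counterfactual: set "Redundant case drain 2 is inoperative" to not occurred.
Left circuit inoperative [AND]: Left accumulator lost=not, #3 case drain is out=occurs → not all inputs occur → does not occur.
System A unavailable [OR]: #3 engine-driven pump degraded=not, North return filter offline=not, Standby reservoir offline=not → no input occurs → does not occur.
PTU path lost [OR]: Redundant shutoff valve is out=not, Pressure line trips=not → no input occurs → does not occur.
Standby system lost [OR]: System A unavailable=not, PTU path lost=not → no input occurs → does not occur.
Right circuit inoperative [OR]: Primary selector valve offline=not, Forward electric pump malfunctions=not, PTU failed=not → no input occurs → does not occur.
System B down [OR]: Right circuit inoperative=not, North accumulator 2 is down=not, Redundant case drain 2 is inoperative=not, Backup engine-driven pump 2 malfunctions=not → no input occurs → does not occur.
Left circuit 2 lost [AND]: Upper return filter 2 faulted=not, Outboard reservoir 2 is inoperative=occurs → not all inputs occur → does not occur.
System A 2 lost [OR]: System B down=not, Left circuit 2 lost=not, Outboard shutoff valve 2 stuck=not → no input occurs → does not occur.
Aircraft hydraulic pressure lost [OR]: Left circuit inoperative=not, Standby system lost=not, System A 2 lost=not → no input occurs → does not occur.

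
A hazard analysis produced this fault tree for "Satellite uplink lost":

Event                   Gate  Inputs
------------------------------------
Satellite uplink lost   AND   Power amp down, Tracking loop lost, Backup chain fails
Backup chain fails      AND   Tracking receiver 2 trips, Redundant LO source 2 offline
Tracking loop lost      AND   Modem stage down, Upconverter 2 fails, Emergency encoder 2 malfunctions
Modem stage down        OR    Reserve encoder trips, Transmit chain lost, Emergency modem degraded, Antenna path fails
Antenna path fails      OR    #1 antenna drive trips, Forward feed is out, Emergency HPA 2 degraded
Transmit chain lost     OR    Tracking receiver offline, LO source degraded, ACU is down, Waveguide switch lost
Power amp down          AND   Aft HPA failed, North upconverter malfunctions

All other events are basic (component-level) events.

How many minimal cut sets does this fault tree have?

Power amp down [AND]: one cut set from each child combined → 1 × 1 = 1 cut set(s).
Transmit chain lost [OR]: union of children's cut sets → 4 cut set(s).
Antenna path fails [OR]: union of children's cut sets → 3 cut set(s).
Modem stage down [OR]: union of children's cut sets → 9 cut set(s).
Tracking loop lost [AND]: one cut set from each child combined → 9 × 1 × 1 = 9 cut set(s).
Backup chain fails [AND]: one cut set from each child combined → 1 × 1 = 1 cut set(s).
Satellite uplink lost [AND]: one cut set from each child combined → 1 × 9 × 1 = 9 cut set(s).
Minimal cut sets: {Aft HPA failed, Emergency encoder 2 malfunctions, North upconverter malfunctions, Redundant LO source 2 offline, Reserve encoder trips, Tracking receiver 2 trips, Upconverter 2 fails}; {Aft HPA failed, Emergency encoder 2 malfunctions, North upconverter malfunctions, Redundant LO source 2 offline, Tracking receiver 2 trips, Tracking receiver offline, Upconverter 2 fails}; {Aft HPA failed, Emergency encoder 2 malfunctions, LO source degraded, North upconverter malfunctions, Redundant LO source 2 offline, Tracking receiver 2 trips, Upconverter 2 fails}; {ACU is down, Aft HPA failed, Emergency encoder 2 malfunctions, North upconverter malfunctions, Redundant LO source 2 offline, Tracking receiver 2 trips, Upconverter 2 fails}; {Aft HPA failed, Emergency encoder 2 malfunctions, North upconverter malfunctions, Redundant LO source 2 offline, Tracking receiver 2 trips, Upconverter 2 fails, Waveguide switch lost}; {Aft HPA failed, Emergency encoder 2 malfunctions, Emergency modem degraded, North upconverter malfunctions, Redundant LO source 2 offline, Tracking receiver 2 trips, Upconverter 2 fails}; {#1 antenna drive trips, Aft HPA failed, Emergency encoder 2 malfunctions, North upconverter malfunctions, Redundant LO source 2 offline, Tracking receiver 2 trips, Upconverter 2 fails}; {Aft HPA failed, Emergency encoder 2 malfunctions, Forward feed is out, North upconverter malfunctions, Redundant LO source 2 offline, Tracking receiver 2 trips, Upconverter 2 fails}; {Aft HPA failed, Emergency HPA 2 degraded, Emergency encoder 2 malfunctions, North upconverter malfunctions, Redundant LO source 2 offline, Tracking receiver 2 trips, Upconverter 2 fails}.

9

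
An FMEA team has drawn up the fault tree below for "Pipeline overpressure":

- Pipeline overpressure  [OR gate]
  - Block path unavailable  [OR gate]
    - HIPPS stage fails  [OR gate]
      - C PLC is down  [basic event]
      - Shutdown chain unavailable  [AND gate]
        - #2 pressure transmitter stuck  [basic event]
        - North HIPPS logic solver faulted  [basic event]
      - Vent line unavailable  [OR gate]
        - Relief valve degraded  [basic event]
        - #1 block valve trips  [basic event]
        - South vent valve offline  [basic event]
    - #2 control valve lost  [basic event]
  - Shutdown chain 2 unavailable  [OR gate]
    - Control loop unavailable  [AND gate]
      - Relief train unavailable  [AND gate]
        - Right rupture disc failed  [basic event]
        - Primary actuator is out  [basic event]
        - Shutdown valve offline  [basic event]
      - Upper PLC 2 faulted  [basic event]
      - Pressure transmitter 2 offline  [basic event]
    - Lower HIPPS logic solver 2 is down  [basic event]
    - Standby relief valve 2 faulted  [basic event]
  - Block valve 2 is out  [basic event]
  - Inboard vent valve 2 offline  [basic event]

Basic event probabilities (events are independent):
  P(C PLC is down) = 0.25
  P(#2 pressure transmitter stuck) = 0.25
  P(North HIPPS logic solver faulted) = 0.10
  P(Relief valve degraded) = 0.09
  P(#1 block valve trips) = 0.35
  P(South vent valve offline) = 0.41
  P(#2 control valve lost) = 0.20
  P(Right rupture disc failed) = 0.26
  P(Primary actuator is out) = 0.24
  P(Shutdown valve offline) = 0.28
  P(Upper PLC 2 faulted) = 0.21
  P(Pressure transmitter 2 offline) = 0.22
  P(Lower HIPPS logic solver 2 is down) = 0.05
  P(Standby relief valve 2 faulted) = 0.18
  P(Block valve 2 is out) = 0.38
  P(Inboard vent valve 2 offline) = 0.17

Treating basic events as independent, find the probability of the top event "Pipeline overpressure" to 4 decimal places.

P(Shutdown chain unavailable) [AND] = 0.25 × 0.10 = 0.025000
P(Vent line unavailable) [OR] = 1 − (1−0.09) × (1−0.35) × (1−0.41) = 0.651015
P(HIPPS stage fails) [OR] = 1 − (1−0.25) × (1−0.025000) × (1−0.651015) = 0.744805
P(Block path unavailable) [OR] = 1 − (1−0.744805) × (1−0.20) = 0.795844
P(Relief train unavailable) [AND] = 0.26 × 0.24 × 0.28 = 0.017472
P(Control loop unavailable) [AND] = 0.017472 × 0.21 × 0.22 = 0.000807
P(Shutdown chain 2 unavailable) [OR] = 1 − (1−0.000807) × (1−0.05) × (1−0.18) = 0.221629
P(Pipeline overpressure) [OR] = 1 − (1−0.795844) × (1−0.221629) × (1−0.38) × (1−0.17) = 0.918225
Rounded to 4 decimal places: P(Pipeline overpressure) ≈ 0.9182.

0.9182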